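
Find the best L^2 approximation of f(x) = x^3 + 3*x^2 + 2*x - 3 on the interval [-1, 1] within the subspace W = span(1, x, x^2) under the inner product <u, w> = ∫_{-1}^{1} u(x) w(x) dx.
g(x) = 3*x^2 + 13*x/5 - 3

The best approximation g ∈ W is the orthogonal projection of f onto W. Writing g = a_0 + a_1 x + a_2 x^2, the coefficients solve the normal equations G · a = b where
  G_{ij} = <φ_i, φ_j> and b_i = <f, φ_i>, with φ_0 = 1, φ_1 = x, φ_2 = x^2.
G =
  [2, 0, 2/3]
  [0, 2/3, 0]
  [2/3, 0, 2/5],
b = (-4, 26/15, -4/5).
Solving gives a_0 = -3, a_1 = 13/5, a_2 = 3, so
  g(x) = 3*x^2 + 13*x/5 - 3.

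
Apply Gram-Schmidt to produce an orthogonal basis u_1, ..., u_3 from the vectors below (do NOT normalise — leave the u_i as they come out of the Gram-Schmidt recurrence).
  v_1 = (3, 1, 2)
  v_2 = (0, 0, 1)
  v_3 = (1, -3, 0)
Orthogonal basis:
  u_1 = (3, 1, 2)
  u_2 = (-3/7, -1/7, 5/7)
  u_3 = (1, -3, 0)

Apply the Gram-Schmidt recurrence
  u_1 = v_1
  u_i = v_i − Σ_{j<i} ((v_i · u_j) / (u_j · u_j)) · u_j.

Step by step this gives:
  u_1 = (3, 1, 2)
  u_2 = (-3/7, -1/7, 5/7)
  u_3 = (1, -3, 0)

Orthogonality check:
  u_2 · u_1 = 0 (should be 0)
  u_3 · u_1 = 0 (should be 0)
  u_3 · u_2 = 0 (should be 0)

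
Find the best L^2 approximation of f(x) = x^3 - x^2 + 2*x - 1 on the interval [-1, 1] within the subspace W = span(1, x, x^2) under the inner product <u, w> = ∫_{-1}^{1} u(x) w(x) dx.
g(x) = -x^2 + 13*x/5 - 1

The best approximation g ∈ W is the orthogonal projection of f onto W. Writing g = a_0 + a_1 x + a_2 x^2, the coefficients solve the normal equations G · a = b where
  G_{ij} = <φ_i, φ_j> and b_i = <f, φ_i>, with φ_0 = 1, φ_1 = x, φ_2 = x^2.
G =
  [2, 0, 2/3]
  [0, 2/3, 0]
  [2/3, 0, 2/5],
b = (-8/3, 26/15, -16/15).
Solving gives a_0 = -1, a_1 = 13/5, a_2 = -1, so
  g(x) = -x^2 + 13*x/5 - 1.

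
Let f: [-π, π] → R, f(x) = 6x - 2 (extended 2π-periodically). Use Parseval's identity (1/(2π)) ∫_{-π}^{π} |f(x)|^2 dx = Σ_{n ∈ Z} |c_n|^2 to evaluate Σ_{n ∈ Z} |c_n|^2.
Σ |c_n|^2 = 12π^2 + 4

Expand and integrate term by term over [-π, π]:
  ∫ (6x)^2 dx = 36·(2π^3/3); ∫ 2·6·(-2)·x dx = 0 (odd integrand); ∫ (-2)^2 dx = 4·2π.
So (1/(2π)) ∫_{-π}^{π} (6x - 2)^2 dx = 36π^2/3 + 4 = 12π^2 + 4.
Parseval ⇒ Σ |c_n|^2 = 12π^2 + 4.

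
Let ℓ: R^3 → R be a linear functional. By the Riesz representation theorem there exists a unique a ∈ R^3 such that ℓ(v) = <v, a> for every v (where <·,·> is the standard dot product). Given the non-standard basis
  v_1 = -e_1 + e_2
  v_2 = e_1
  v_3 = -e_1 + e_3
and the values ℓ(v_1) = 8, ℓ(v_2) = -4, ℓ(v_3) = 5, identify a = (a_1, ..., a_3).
a = (-4, 4, 1)

Write a = (a_1, ..., a_3) in the standard basis. For each basis vector v_i, ℓ(v_i) = <v_i, a> is a linear equation in the a_j's. Collect the n equations into a matrix system V a = ℓ, where row i of V is v_i (expressed in the standard basis). Since V is invertible (lower-triangular with 1s on the diagonal, up to permutation), solve by back-substitution:
  V =
[[-1, 1, 0],
 [1, 0, 0],
 [-1, 0, 1]]
  V a = (8, -4, 5)
Solving gives a = (-4, 4, 1).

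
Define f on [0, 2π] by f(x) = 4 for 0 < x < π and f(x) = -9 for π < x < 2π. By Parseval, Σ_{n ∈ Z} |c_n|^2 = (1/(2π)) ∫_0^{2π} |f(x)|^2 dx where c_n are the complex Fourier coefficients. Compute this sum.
Σ |c_n|^2 = 97/2

Parseval equates the L^2 energy of f (normalised by 1/(2π)) with the ℓ^2 sum of its Fourier coefficients: (1/(2π)) ∫_0^{2π} |f|^2 = Σ |c_n|^2.
Compute the left side: (1/(2π)) [∫_0^π 4^2 dx + ∫_π^{2π} (-9)^2 dx] = (1/(2π)) · (16π + 81π) = (16 + 81)/2 = 97/2.
So Σ_{n ∈ Z} |c_n|^2 = 97/2.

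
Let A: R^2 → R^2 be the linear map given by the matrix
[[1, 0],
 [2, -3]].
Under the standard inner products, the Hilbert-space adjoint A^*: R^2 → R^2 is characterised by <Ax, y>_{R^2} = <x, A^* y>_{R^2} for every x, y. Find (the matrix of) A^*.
A^* = A^T =
[[1, 2],
 [0, -3]]

For real matrices with standard dot products, the defining identity <Ax, y> = <x, A^* y> gives (Ax)^T y = x^T (A^*) y, i.e. x^T A^T y = x^T (A^*) y. Since this holds for all x, y, we must have A^* = A^T. Therefore
A^* =
[[1, 2],
 [0, -3]].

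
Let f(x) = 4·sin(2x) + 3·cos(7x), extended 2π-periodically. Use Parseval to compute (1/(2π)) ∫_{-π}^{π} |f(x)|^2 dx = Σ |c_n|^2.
Σ |c_n|^2 = 25/2

Expand |f|^2 and use orthogonality of {sin(nx), cos(mx)} on [-π, π]:
  ∫_{-π}^{π} sin(nx)^2 dx = π, ∫ cos(mx)^2 dx = π, and cross terms integrate to 0.
So ∫_{-π}^{π} f(x)^2 dx = 4^2 · π + 3^2 · π = (16 + 9)π.
Divide by 2π: (16 + 9)/2 = 25/2.
By Parseval, this equals Σ |c_n|^2.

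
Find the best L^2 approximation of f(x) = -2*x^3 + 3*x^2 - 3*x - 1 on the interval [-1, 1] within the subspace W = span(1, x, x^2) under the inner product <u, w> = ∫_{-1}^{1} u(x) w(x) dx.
g(x) = 3*x^2 - 21*x/5 - 1

The best approximation g ∈ W is the orthogonal projection of f onto W. Writing g = a_0 + a_1 x + a_2 x^2, the coefficients solve the normal equations G · a = b where
  G_{ij} = <φ_i, φ_j> and b_i = <f, φ_i>, with φ_0 = 1, φ_1 = x, φ_2 = x^2.
G =
  [2, 0, 2/3]
  [0, 2/3, 0]
  [2/3, 0, 2/5],
b = (0, -14/5, 8/15).
Solving gives a_0 = -1, a_1 = -21/5, a_2 = 3, so
  g(x) = 3*x^2 - 21*x/5 - 1.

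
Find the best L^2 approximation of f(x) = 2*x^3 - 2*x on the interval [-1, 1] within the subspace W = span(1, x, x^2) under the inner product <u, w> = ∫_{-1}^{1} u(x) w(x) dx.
g(x) = -4*x/5

The best approximation g ∈ W is the orthogonal projection of f onto W. Writing g = a_0 + a_1 x + a_2 x^2, the coefficients solve the normal equations G · a = b where
  G_{ij} = <φ_i, φ_j> and b_i = <f, φ_i>, with φ_0 = 1, φ_1 = x, φ_2 = x^2.
G =
  [2, 0, 2/3]
  [0, 2/3, 0]
  [2/3, 0, 2/5],
b = (0, -8/15, 0).
Solving gives a_0 = 0, a_1 = -4/5, a_2 = 0, so
  g(x) = -4*x/5.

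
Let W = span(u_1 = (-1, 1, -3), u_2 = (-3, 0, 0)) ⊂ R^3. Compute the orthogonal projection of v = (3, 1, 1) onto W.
proj_W(v) = (3, -1/5, 3/5)

Set up U = [u_1 | ... | u_2] ∈ R^(3×2). The projector onto W = col(U) is P = U (U^T U)^(-1) U^T.
Compute U^T U =
  [11, 3]
  [3, 9],
and U^T v = (-5, -9).
Solve U^T U · c = U^T v for the coefficients: c = (-1/5, -14/15). The projection is proj_W(v) = U c.
Check: (v - proj_W(v)) · u_1 = 0  (should be 0).
Check: (v - proj_W(v)) · u_2 = 0  (should be 0).
Result: proj_W(v) = (3, -1/5, 3/5).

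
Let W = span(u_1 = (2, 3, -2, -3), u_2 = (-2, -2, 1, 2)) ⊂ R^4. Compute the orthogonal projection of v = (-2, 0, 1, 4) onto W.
proj_W(v) = (-2, -2, 1, 2)

Set up U = [u_1 | ... | u_2] ∈ R^(4×2). The projector onto W = col(U) is P = U (U^T U)^(-1) U^T.
Compute U^T U =
  [26, -18]
  [-18, 13],
and U^T v = (-18, 13).
Solve U^T U · c = U^T v for the coefficients: c = (0, 1). The projection is proj_W(v) = U c.
Check: (v - proj_W(v)) · u_1 = 0  (should be 0).
Check: (v - proj_W(v)) · u_2 = 0  (should be 0).
Result: proj_W(v) = (-2, -2, 1, 2).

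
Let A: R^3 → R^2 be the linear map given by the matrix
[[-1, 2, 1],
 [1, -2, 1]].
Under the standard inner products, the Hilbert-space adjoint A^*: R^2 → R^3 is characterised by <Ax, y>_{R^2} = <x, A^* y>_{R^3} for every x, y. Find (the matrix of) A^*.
A^* = A^T =
[[-1, 1],
 [2, -2],
 [1, 1]]

For real matrices with standard dot products, the defining identity <Ax, y> = <x, A^* y> gives (Ax)^T y = x^T (A^*) y, i.e. x^T A^T y = x^T (A^*) y. Since this holds for all x, y, we must have A^* = A^T. Therefore
A^* =
[[-1, 1],
 [2, -2],
 [1, 1]].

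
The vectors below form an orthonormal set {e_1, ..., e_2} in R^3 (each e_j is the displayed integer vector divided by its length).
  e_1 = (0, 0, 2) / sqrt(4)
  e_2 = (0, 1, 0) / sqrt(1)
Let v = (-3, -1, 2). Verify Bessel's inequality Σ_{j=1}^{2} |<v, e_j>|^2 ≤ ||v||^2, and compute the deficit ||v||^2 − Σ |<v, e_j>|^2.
Σ |<v, e_j>|^2 = 5; ||v||^2 = 14; deficit = 9

Write each e_j = u_j / sqrt(<u_j, u_j>) where u_j is the displayed integer vector. Then <v, e_j> = <v, u_j> / sqrt(<u_j, u_j>), so |<v, e_j>|^2 = <v, u_j>^2 / <u_j, u_j>.
Coefficients: <v, e_1> = 4/sqrt(4), <v, e_2> = -1/sqrt(1).
Square and sum: Σ |<v, e_j>|^2 = 5.
Compute ||v||^2 = v·v = 14.
Deficit = 14 − 5 = 9 ≥ 0, confirming Bessel's inequality. (The deficit equals ||v − Σ <v,e_j> e_j||^2, the squared distance from v to span{e_j}.)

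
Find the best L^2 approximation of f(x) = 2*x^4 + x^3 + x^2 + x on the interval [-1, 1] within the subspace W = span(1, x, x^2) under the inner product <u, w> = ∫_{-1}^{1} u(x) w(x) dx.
g(x) = 19*x^2/7 + 8*x/5 - 6/35

The best approximation g ∈ W is the orthogonal projection of f onto W. Writing g = a_0 + a_1 x + a_2 x^2, the coefficients solve the normal equations G · a = b where
  G_{ij} = <φ_i, φ_j> and b_i = <f, φ_i>, with φ_0 = 1, φ_1 = x, φ_2 = x^2.
G =
  [2, 0, 2/3]
  [0, 2/3, 0]
  [2/3, 0, 2/5],
b = (22/15, 16/15, 34/35).
Solving gives a_0 = -6/35, a_1 = 8/5, a_2 = 19/7, so
  g(x) = 19*x^2/7 + 8*x/5 - 6/35.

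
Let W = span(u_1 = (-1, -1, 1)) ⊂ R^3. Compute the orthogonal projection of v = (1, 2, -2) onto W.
proj_W(v) = (5/3, 5/3, -5/3)

Set up U = [u_1 | ... | u_1] ∈ R^(3×1). The projector onto W = col(U) is P = U (U^T U)^(-1) U^T.
Compute U^T U =
  [3],
and U^T v = (-5).
Solve U^T U · c = U^T v for the coefficients: c = (-5/3). The projection is proj_W(v) = U c.
Check: (v - proj_W(v)) · u_1 = 0  (should be 0).
Result: proj_W(v) = (5/3, 5/3, -5/3).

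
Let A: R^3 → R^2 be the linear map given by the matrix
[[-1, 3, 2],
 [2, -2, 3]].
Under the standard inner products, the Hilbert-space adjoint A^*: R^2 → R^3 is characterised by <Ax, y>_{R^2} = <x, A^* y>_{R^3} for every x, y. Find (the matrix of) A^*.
A^* = A^T =
[[-1, 2],
 [3, -2],
 [2, 3]]

For real matrices with standard dot products, the defining identity <Ax, y> = <x, A^* y> gives (Ax)^T y = x^T (A^*) y, i.e. x^T A^T y = x^T (A^*) y. Since this holds for all x, y, we must have A^* = A^T. Therefore
A^* =
[[-1, 2],
 [3, -2],
 [2, 3]].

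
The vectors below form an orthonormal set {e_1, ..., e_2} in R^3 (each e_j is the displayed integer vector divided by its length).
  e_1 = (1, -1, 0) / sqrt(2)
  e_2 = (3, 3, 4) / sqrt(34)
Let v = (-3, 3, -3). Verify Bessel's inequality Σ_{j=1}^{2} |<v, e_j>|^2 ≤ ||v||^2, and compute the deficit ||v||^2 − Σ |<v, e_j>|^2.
Σ |<v, e_j>|^2 = 378/17; ||v||^2 = 27; deficit = 81/17

Write each e_j = u_j / sqrt(<u_j, u_j>) where u_j is the displayed integer vector. Then <v, e_j> = <v, u_j> / sqrt(<u_j, u_j>), so |<v, e_j>|^2 = <v, u_j>^2 / <u_j, u_j>.
Coefficients: <v, e_1> = -6/sqrt(2), <v, e_2> = -12/sqrt(34).
Square and sum: Σ |<v, e_j>|^2 = 378/17.
Compute ||v||^2 = v·v = 27.
Deficit = 27 − 378/17 = 81/17 ≥ 0, confirming Bessel's inequality. (The deficit equals ||v − Σ <v,e_j> e_j||^2, the squared distance from v to span{e_j}.)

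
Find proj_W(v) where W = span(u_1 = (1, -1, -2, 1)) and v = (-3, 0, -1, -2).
proj_W(v) = (-3/7, 3/7, 6/7, -3/7)

Set up U = [u_1 | ... | u_1] ∈ R^(4×1). The projector onto W = col(U) is P = U (U^T U)^(-1) U^T.
Compute U^T U =
  [7],
and U^T v = (-3).
Solve U^T U · c = U^T v for the coefficients: c = (-3/7). The projection is proj_W(v) = U c.
Check: (v - proj_W(v)) · u_1 = 0  (should be 0).
Result: proj_W(v) = (-3/7, 3/7, 6/7, -3/7).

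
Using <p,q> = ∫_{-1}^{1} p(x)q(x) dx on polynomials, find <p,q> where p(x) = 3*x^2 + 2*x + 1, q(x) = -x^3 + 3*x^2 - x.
<p,q> = 52/15

Expand the product: p(x)·q(x) = -3*x^5 + 7*x^4 + 2*x^3 + x^2 - x.
∫_{-1}^{1} of each monomial x^k gives [2/(k+1) if k even, 0 if k odd]. Integrating term-by-term (or equivalently evaluating the antiderivative F(x) = -x^6/2 + 7*x^5/5 + x^4/2 + x^3/3 - x^2/2 at the endpoints):
  F(1) − F(−1) = 37/30 − (-67/30) = 52/15.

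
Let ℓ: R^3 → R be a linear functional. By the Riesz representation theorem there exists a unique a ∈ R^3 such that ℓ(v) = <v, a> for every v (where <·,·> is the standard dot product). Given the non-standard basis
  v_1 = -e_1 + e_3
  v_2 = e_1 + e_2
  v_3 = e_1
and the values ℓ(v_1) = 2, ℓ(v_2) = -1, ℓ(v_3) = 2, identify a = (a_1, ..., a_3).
a = (2, -3, 4)

Write a = (a_1, ..., a_3) in the standard basis. For each basis vector v_i, ℓ(v_i) = <v_i, a> is a linear equation in the a_j's. Collect the n equations into a matrix system V a = ℓ, where row i of V is v_i (expressed in the standard basis). Since V is invertible (lower-triangular with 1s on the diagonal, up to permutation), solve by back-substitution:
  V =
[[-1, 0, 1],
 [1, 1, 0],
 [1, 0, 0]]
  V a = (2, -1, 2)
Solving gives a = (2, -3, 4).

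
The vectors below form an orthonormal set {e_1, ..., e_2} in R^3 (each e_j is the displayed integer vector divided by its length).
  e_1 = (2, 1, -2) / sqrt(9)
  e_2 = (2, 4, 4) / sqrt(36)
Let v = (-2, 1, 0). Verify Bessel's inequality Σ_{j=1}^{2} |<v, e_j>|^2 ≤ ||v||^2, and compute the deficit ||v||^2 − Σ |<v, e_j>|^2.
Σ |<v, e_j>|^2 = 1; ||v||^2 = 5; deficit = 4

Write each e_j = u_j / sqrt(<u_j, u_j>) where u_j is the displayed integer vector. Then <v, e_j> = <v, u_j> / sqrt(<u_j, u_j>), so |<v, e_j>|^2 = <v, u_j>^2 / <u_j, u_j>.
Coefficients: <v, e_1> = -3/sqrt(9), <v, e_2> = 0/sqrt(36).
Square and sum: Σ |<v, e_j>|^2 = 1.
Compute ||v||^2 = v·v = 5.
Deficit = 5 − 1 = 4 ≥ 0, confirming Bessel's inequality. (The deficit equals ||v − Σ <v,e_j> e_j||^2, the squared distance from v to span{e_j}.)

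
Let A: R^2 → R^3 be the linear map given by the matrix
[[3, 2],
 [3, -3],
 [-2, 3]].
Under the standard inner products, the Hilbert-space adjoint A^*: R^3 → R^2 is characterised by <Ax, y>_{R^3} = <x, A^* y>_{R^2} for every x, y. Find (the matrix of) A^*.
A^* = A^T =
[[3, 3, -2],
 [2, -3, 3]]

For real matrices with standard dot products, the defining identity <Ax, y> = <x, A^* y> gives (Ax)^T y = x^T (A^*) y, i.e. x^T A^T y = x^T (A^*) y. Since this holds for all x, y, we must have A^* = A^T. Therefore
A^* =
[[3, 3, -2],
 [2, -3, 3]].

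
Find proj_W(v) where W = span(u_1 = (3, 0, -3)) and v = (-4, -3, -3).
proj_W(v) = (-1/2, 0, 1/2)

Set up U = [u_1 | ... | u_1] ∈ R^(3×1). The projector onto W = col(U) is P = U (U^T U)^(-1) U^T.
Compute U^T U =
  [18],
and U^T v = (-3).
Solve U^T U · c = U^T v for the coefficients: c = (-1/6). The projection is proj_W(v) = U c.
Check: (v - proj_W(v)) · u_1 = 0  (should be 0).
Result: proj_W(v) = (-1/2, 0, 1/2).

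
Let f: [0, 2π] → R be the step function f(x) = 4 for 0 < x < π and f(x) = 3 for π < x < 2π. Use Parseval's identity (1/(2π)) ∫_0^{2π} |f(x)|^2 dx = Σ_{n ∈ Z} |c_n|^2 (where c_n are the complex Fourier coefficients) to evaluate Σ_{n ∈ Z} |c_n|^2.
Σ |c_n|^2 = 25/2

Parseval equates the L^2 energy of f (normalised by 1/(2π)) with the ℓ^2 sum of its Fourier coefficients: (1/(2π)) ∫_0^{2π} |f|^2 = Σ |c_n|^2.
Compute the left side: (1/(2π)) [∫_0^π 4^2 dx + ∫_π^{2π} 3^2 dx] = (1/(2π)) · (16π + 9π) = (16 + 9)/2 = 25/2.
So Σ_{n ∈ Z} |c_n|^2 = 25/2.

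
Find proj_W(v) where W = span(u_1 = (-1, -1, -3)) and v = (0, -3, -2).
proj_W(v) = (-9/11, -9/11, -27/11)

Set up U = [u_1 | ... | u_1] ∈ R^(3×1). The projector onto W = col(U) is P = U (U^T U)^(-1) U^T.
Compute U^T U =
  [11],
and U^T v = (9).
Solve U^T U · c = U^T v for the coefficients: c = (9/11). The projection is proj_W(v) = U c.
Check: (v - proj_W(v)) · u_1 = 0  (should be 0).
Result: proj_W(v) = (-9/11, -9/11, -27/11).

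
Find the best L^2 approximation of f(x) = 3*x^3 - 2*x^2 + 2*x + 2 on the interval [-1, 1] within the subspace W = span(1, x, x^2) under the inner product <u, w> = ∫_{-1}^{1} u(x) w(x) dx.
g(x) = -2*x^2 + 19*x/5 + 2

The best approximation g ∈ W is the orthogonal projection of f onto W. Writing g = a_0 + a_1 x + a_2 x^2, the coefficients solve the normal equations G · a = b where
  G_{ij} = <φ_i, φ_j> and b_i = <f, φ_i>, with φ_0 = 1, φ_1 = x, φ_2 = x^2.
G =
  [2, 0, 2/3]
  [0, 2/3, 0]
  [2/3, 0, 2/5],
b = (8/3, 38/15, 8/15).
Solving gives a_0 = 2, a_1 = 19/5, a_2 = -2, so
  g(x) = -2*x^2 + 19*x/5 + 2.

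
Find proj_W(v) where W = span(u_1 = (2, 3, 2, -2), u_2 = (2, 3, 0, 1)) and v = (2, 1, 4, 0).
proj_W(v) = (230/173, 345/173, 266/173, -284/173)

Set up U = [u_1 | ... | u_2] ∈ R^(4×2). The projector onto W = col(U) is P = U (U^T U)^(-1) U^T.
Compute U^T U =
  [21, 11]
  [11, 14],
and U^T v = (15, 7).
Solve U^T U · c = U^T v for the coefficients: c = (133/173, -18/173). The projection is proj_W(v) = U c.
Check: (v - proj_W(v)) · u_1 = 0  (should be 0).
Check: (v - proj_W(v)) · u_2 = 0  (should be 0).
Result: proj_W(v) = (230/173, 345/173, 266/173, -284/173).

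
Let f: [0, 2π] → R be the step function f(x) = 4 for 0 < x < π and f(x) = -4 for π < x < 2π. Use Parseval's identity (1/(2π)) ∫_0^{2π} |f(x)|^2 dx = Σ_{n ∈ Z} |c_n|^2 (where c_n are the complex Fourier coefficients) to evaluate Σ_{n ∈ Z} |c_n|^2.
Σ |c_n|^2 = 16

Parseval equates the L^2 energy of f (normalised by 1/(2π)) with the ℓ^2 sum of its Fourier coefficients: (1/(2π)) ∫_0^{2π} |f|^2 = Σ |c_n|^2.
Compute the left side: (1/(2π)) [∫_0^π 4^2 dx + ∫_π^{2π} (-4)^2 dx] = (1/(2π)) · (16π + 16π) = (16 + 16)/2 = 16.
So Σ_{n ∈ Z} |c_n|^2 = 16.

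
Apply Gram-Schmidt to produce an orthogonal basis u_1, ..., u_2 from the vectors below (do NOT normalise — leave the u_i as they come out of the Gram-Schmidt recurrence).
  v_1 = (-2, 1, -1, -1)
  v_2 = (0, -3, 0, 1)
Orthogonal basis:
  u_1 = (-2, 1, -1, -1)
  u_2 = (-8/7, -17/7, -4/7, 3/7)

Apply the Gram-Schmidt recurrence
  u_1 = v_1
  u_i = v_i − Σ_{j<i} ((v_i · u_j) / (u_j · u_j)) · u_j.

Step by step this gives:
  u_1 = (-2, 1, -1, -1)
  u_2 = (-8/7, -17/7, -4/7, 3/7)

Orthogonality check:
  u_2 · u_1 = 0 (should be 0)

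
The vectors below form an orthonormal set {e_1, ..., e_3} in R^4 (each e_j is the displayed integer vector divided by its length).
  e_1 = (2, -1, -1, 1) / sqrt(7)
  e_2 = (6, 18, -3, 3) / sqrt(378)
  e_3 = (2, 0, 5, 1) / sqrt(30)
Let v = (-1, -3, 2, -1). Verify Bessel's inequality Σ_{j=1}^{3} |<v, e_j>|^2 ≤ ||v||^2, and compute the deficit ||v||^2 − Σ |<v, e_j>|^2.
Σ |<v, e_j>|^2 = 74/5; ||v||^2 = 15; deficit = 1/5

Write each e_j = u_j / sqrt(<u_j, u_j>) where u_j is the displayed integer vector. Then <v, e_j> = <v, u_j> / sqrt(<u_j, u_j>), so |<v, e_j>|^2 = <v, u_j>^2 / <u_j, u_j>.
Coefficients: <v, e_1> = -2/sqrt(7), <v, e_2> = -69/sqrt(378), <v, e_3> = 7/sqrt(30).
Square and sum: Σ |<v, e_j>|^2 = 74/5.
Compute ||v||^2 = v·v = 15.
Deficit = 15 − 74/5 = 1/5 ≥ 0, confirming Bessel's inequality. (The deficit equals ||v − Σ <v,e_j> e_j||^2, the squared distance from v to span{e_j}.)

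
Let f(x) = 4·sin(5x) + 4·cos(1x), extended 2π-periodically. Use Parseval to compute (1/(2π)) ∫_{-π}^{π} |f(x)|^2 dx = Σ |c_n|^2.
Σ |c_n|^2 = 16

Expand |f|^2 and use orthogonality of {sin(nx), cos(mx)} on [-π, π]:
  ∫_{-π}^{π} sin(nx)^2 dx = π, ∫ cos(mx)^2 dx = π, and cross terms integrate to 0.
So ∫_{-π}^{π} f(x)^2 dx = 4^2 · π + 4^2 · π = (16 + 16)π.
Divide by 2π: (16 + 16)/2 = 16.
By Parseval, this equals Σ |c_n|^2.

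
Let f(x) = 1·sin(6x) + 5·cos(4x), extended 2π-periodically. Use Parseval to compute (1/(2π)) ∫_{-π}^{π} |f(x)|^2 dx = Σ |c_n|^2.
Σ |c_n|^2 = 13

Expand |f|^2 and use orthogonality of {sin(nx), cos(mx)} on [-π, π]:
  ∫_{-π}^{π} sin(nx)^2 dx = π, ∫ cos(mx)^2 dx = π, and cross terms integrate to 0.
So ∫_{-π}^{π} f(x)^2 dx = 1^2 · π + 5^2 · π = (1 + 25)π.
Divide by 2π: (1 + 25)/2 = 13.
By Parseval, this equals Σ |c_n|^2.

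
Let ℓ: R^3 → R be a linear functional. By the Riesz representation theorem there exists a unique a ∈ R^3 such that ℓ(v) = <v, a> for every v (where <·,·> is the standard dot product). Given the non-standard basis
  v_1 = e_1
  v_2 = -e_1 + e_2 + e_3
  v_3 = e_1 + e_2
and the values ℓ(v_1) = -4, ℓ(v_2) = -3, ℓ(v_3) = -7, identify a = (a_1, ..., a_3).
a = (-4, -3, -4)

Write a = (a_1, ..., a_3) in the standard basis. For each basis vector v_i, ℓ(v_i) = <v_i, a> is a linear equation in the a_j's. Collect the n equations into a matrix system V a = ℓ, where row i of V is v_i (expressed in the standard basis). Since V is invertible (lower-triangular with 1s on the diagonal, up to permutation), solve by back-substitution:
  V =
[[1, 0, 0],
 [-1, 1, 1],
 [1, 1, 0]]
  V a = (-4, -3, -7)
Solving gives a = (-4, -3, -4).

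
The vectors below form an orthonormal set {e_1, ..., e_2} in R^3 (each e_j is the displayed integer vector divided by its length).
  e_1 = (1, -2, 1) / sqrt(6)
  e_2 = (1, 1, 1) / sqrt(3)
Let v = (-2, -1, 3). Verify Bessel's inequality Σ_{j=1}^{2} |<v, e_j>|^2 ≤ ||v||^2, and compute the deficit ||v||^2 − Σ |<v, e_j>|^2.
Σ |<v, e_j>|^2 = 3/2; ||v||^2 = 14; deficit = 25/2

Write each e_j = u_j / sqrt(<u_j, u_j>) where u_j is the displayed integer vector. Then <v, e_j> = <v, u_j> / sqrt(<u_j, u_j>), so |<v, e_j>|^2 = <v, u_j>^2 / <u_j, u_j>.
Coefficients: <v, e_1> = 3/sqrt(6), <v, e_2> = 0/sqrt(3).
Square and sum: Σ |<v, e_j>|^2 = 3/2.
Compute ||v||^2 = v·v = 14.
Deficit = 14 − 3/2 = 25/2 ≥ 0, confirming Bessel's inequality. (The deficit equals ||v − Σ <v,e_j> e_j||^2, the squared distance from v to span{e_j}.)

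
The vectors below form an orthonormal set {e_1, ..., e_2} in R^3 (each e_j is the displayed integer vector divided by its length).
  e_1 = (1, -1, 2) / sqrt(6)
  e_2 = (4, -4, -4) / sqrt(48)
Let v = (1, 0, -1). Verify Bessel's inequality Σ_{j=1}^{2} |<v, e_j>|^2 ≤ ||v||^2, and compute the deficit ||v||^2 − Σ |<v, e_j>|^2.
Σ |<v, e_j>|^2 = 3/2; ||v||^2 = 2; deficit = 1/2

Write each e_j = u_j / sqrt(<u_j, u_j>) where u_j is the displayed integer vector. Then <v, e_j> = <v, u_j> / sqrt(<u_j, u_j>), so |<v, e_j>|^2 = <v, u_j>^2 / <u_j, u_j>.
Coefficients: <v, e_1> = -1/sqrt(6), <v, e_2> = 8/sqrt(48).
Square and sum: Σ |<v, e_j>|^2 = 3/2.
Compute ||v||^2 = v·v = 2.
Deficit = 2 − 3/2 = 1/2 ≥ 0, confirming Bessel's inequality. (The deficit equals ||v − Σ <v,e_j> e_j||^2, the squared distance from v to span{e_j}.)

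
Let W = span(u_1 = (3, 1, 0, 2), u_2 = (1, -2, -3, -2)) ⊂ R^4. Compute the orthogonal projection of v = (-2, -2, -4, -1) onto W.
proj_W(v) = (-202/243, -520/243, -194/81, -652/243)

Set up U = [u_1 | ... | u_2] ∈ R^(4×2). The projector onto W = col(U) is P = U (U^T U)^(-1) U^T.
Compute U^T U =
  [14, -3]
  [-3, 18],
and U^T v = (-10, 16).
Solve U^T U · c = U^T v for the coefficients: c = (-44/81, 194/243). The projection is proj_W(v) = U c.
Check: (v - proj_W(v)) · u_1 = 0  (should be 0).
Check: (v - proj_W(v)) · u_2 = 0  (should be 0).
Result: proj_W(v) = (-202/243, -520/243, -194/81, -652/243).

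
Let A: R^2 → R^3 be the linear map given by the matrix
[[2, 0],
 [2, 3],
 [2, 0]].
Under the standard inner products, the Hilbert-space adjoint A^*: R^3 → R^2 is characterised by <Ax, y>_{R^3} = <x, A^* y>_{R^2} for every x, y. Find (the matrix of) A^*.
A^* = A^T =
[[2, 2, 2],
 [0, 3, 0]]

For real matrices with standard dot products, the defining identity <Ax, y> = <x, A^* y> gives (Ax)^T y = x^T (A^*) y, i.e. x^T A^T y = x^T (A^*) y. Since this holds for all x, y, we must have A^* = A^T. Therefore
A^* =
[[2, 2, 2],
 [0, 3, 0]].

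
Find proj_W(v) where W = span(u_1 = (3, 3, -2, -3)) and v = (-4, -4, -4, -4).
proj_W(v) = (-12/31, -12/31, 8/31, 12/31)

Set up U = [u_1 | ... | u_1] ∈ R^(4×1). The projector onto W = col(U) is P = U (U^T U)^(-1) U^T.
Compute U^T U =
  [31],
and U^T v = (-4).
Solve U^T U · c = U^T v for the coefficients: c = (-4/31). The projection is proj_W(v) = U c.
Check: (v - proj_W(v)) · u_1 = 0  (should be 0).
Result: proj_W(v) = (-12/31, -12/31, 8/31, 12/31).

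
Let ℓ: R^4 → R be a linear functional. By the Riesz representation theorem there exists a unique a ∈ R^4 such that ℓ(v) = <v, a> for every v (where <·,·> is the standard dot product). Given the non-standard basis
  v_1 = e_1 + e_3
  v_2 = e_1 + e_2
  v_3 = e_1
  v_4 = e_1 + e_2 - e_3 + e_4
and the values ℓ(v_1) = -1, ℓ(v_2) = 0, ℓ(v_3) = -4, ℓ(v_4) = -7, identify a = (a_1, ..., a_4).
a = (-4, 4, 3, -4)

Write a = (a_1, ..., a_4) in the standard basis. For each basis vector v_i, ℓ(v_i) = <v_i, a> is a linear equation in the a_j's. Collect the n equations into a matrix system V a = ℓ, where row i of V is v_i (expressed in the standard basis). Since V is invertible (lower-triangular with 1s on the diagonal, up to permutation), solve by back-substitution:
  V =
[[1, 0, 1, 0],
 [1, 1, 0, 0],
 [1, 0, 0, 0],
 [1, 1, -1, 1]]
  V a = (-1, 0, -4, -7)
Solving gives a = (-4, 4, 3, -4).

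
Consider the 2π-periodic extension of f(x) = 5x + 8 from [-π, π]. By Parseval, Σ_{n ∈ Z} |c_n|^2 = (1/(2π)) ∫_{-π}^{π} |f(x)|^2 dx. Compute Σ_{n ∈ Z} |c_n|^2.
Σ |c_n|^2 = 25π^2/3 + 64

Expand and integrate term by term over [-π, π]:
  ∫ (5x)^2 dx = 25·(2π^3/3); ∫ 2·5·(8)·x dx = 0 (odd integrand); ∫ 8^2 dx = 64·2π.
So (1/(2π)) ∫_{-π}^{π} (5x + 8)^2 dx = 25π^2/3 + 64 = 25π^2/3 + 64.
Parseval ⇒ Σ |c_n|^2 = 25π^2/3 + 64.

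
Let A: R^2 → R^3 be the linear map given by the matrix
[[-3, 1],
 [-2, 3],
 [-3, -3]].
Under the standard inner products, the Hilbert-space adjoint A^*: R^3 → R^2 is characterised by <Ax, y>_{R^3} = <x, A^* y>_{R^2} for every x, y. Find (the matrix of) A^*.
A^* = A^T =
[[-3, -2, -3],
 [1, 3, -3]]

For real matrices with standard dot products, the defining identity <Ax, y> = <x, A^* y> gives (Ax)^T y = x^T (A^*) y, i.e. x^T A^T y = x^T (A^*) y. Since this holds for all x, y, we must have A^* = A^T. Therefore
A^* =
[[-3, -2, -3],
 [1, 3, -3]].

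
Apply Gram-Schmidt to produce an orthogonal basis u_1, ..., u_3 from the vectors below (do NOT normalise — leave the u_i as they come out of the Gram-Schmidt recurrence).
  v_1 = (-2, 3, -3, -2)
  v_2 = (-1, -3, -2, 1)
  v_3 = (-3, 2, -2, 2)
Orthogonal basis:
  u_1 = (-2, 3, -3, -2)
  u_2 = (-16/13, -69/26, -61/26, 10/13)
  u_3 = (-195/127, 155/127, 45/127, 360/127)

Apply the Gram-Schmidt recurrence
  u_1 = v_1
  u_i = v_i − Σ_{j<i} ((v_i · u_j) / (u_j · u_j)) · u_j.

Step by step this gives:
  u_1 = (-2, 3, -3, -2)
  u_2 = (-16/13, -69/26, -61/26, 10/13)
  u_3 = (-195/127, 155/127, 45/127, 360/127)

Orthogonality check:
  u_2 · u_1 = 0 (should be 0)
  u_3 · u_1 = 0 (should be 0)
  u_3 · u_2 = 0 (should be 0)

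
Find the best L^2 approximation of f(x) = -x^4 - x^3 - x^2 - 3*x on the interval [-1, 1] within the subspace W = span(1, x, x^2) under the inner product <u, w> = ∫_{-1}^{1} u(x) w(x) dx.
g(x) = -13*x^2/7 - 18*x/5 + 3/35

The best approximation g ∈ W is the orthogonal projection of f onto W. Writing g = a_0 + a_1 x + a_2 x^2, the coefficients solve the normal equations G · a = b where
  G_{ij} = <φ_i, φ_j> and b_i = <f, φ_i>, with φ_0 = 1, φ_1 = x, φ_2 = x^2.
G =
  [2, 0, 2/3]
  [0, 2/3, 0]
  [2/3, 0, 2/5],
b = (-16/15, -12/5, -24/35).
Solving gives a_0 = 3/35, a_1 = -18/5, a_2 = -13/7, so
  g(x) = -13*x^2/7 - 18*x/5 + 3/35.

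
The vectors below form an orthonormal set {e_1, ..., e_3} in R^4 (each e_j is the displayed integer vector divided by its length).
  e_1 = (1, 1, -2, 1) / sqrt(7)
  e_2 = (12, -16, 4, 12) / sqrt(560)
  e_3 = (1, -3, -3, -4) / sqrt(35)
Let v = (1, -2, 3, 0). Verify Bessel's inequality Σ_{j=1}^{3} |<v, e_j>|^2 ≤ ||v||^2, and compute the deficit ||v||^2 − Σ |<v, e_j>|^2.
Σ |<v, e_j>|^2 = 89/7; ||v||^2 = 14; deficit = 9/7

Write each e_j = u_j / sqrt(<u_j, u_j>) where u_j is the displayed integer vector. Then <v, e_j> = <v, u_j> / sqrt(<u_j, u_j>), so |<v, e_j>|^2 = <v, u_j>^2 / <u_j, u_j>.
Coefficients: <v, e_1> = -7/sqrt(7), <v, e_2> = 56/sqrt(560), <v, e_3> = -2/sqrt(35).
Square and sum: Σ |<v, e_j>|^2 = 89/7.
Compute ||v||^2 = v·v = 14.
Deficit = 14 − 89/7 = 9/7 ≥ 0, confirming Bessel's inequality. (The deficit equals ||v − Σ <v,e_j> e_j||^2, the squared distance from v to span{e_j}.)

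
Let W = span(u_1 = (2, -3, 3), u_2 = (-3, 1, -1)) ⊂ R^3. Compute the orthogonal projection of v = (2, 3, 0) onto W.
proj_W(v) = (2, 3/2, -3/2)

Set up U = [u_1 | ... | u_2] ∈ R^(3×2). The projector onto W = col(U) is P = U (U^T U)^(-1) U^T.
Compute U^T U =
  [22, -12]
  [-12, 11],
and U^T v = (-5, -3).
Solve U^T U · c = U^T v for the coefficients: c = (-13/14, -9/7). The projection is proj_W(v) = U c.
Check: (v - proj_W(v)) · u_1 = 0  (should be 0).
Check: (v - proj_W(v)) · u_2 = 0  (should be 0).
Result: proj_W(v) = (2, 3/2, -3/2).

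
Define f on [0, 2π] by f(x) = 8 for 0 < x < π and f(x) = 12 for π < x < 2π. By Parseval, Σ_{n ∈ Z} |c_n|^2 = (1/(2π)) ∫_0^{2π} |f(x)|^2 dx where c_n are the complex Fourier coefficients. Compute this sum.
Σ |c_n|^2 = 104

Parseval equates the L^2 energy of f (normalised by 1/(2π)) with the ℓ^2 sum of its Fourier coefficients: (1/(2π)) ∫_0^{2π} |f|^2 = Σ |c_n|^2.
Compute the left side: (1/(2π)) [∫_0^π 8^2 dx + ∫_π^{2π} 12^2 dx] = (1/(2π)) · (64π + 144π) = (64 + 144)/2 = 104.
So Σ_{n ∈ Z} |c_n|^2 = 104.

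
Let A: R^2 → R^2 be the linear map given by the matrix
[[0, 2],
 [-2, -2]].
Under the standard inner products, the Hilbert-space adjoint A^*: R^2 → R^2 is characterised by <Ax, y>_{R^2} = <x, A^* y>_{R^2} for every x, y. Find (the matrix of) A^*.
A^* = A^T =
[[0, -2],
 [2, -2]]

For real matrices with standard dot products, the defining identity <Ax, y> = <x, A^* y> gives (Ax)^T y = x^T (A^*) y, i.e. x^T A^T y = x^T (A^*) y. Since this holds for all x, y, we must have A^* = A^T. Therefore
A^* =
[[0, -2],
 [2, -2]].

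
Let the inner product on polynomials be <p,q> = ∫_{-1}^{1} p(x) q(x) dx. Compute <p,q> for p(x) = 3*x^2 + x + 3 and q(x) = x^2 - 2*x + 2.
<p,q> = 268/15

Expand the product: p(x)·q(x) = 3*x^4 - 5*x^3 + 7*x^2 - 4*x + 6.
∫_{-1}^{1} of each monomial x^k gives [2/(k+1) if k even, 0 if k odd]. Integrating term-by-term (or equivalently evaluating the antiderivative F(x) = 3*x^5/5 - 5*x^4/4 + 7*x^3/3 - 2*x^2 + 6*x at the endpoints):
  F(1) − F(−1) = 341/60 − (-731/60) = 268/15.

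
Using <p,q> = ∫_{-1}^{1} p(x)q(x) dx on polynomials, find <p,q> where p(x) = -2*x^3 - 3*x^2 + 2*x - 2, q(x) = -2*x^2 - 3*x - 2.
<p,q> = 232/15

Expand the product: p(x)·q(x) = 4*x^5 + 12*x^4 + 9*x^3 + 4*x^2 + 2*x + 4.
∫_{-1}^{1} of each monomial x^k gives [2/(k+1) if k even, 0 if k odd]. Integrating term-by-term (or equivalently evaluating the antiderivative F(x) = 2*x^6/3 + 12*x^5/5 + 9*x^4/4 + 4*x^3/3 + x^2 + 4*x at the endpoints):
  F(1) − F(−1) = 233/20 − (-229/60) = 232/15.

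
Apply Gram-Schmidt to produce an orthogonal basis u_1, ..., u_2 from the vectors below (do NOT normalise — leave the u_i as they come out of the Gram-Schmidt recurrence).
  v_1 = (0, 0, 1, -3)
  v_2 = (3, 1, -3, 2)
Orthogonal basis:
  u_1 = (0, 0, 1, -3)
  u_2 = (3, 1, -21/10, -7/10)

Apply the Gram-Schmidt recurrence
  u_1 = v_1
  u_i = v_i − Σ_{j<i} ((v_i · u_j) / (u_j · u_j)) · u_j.

Step by step this gives:
  u_1 = (0, 0, 1, -3)
  u_2 = (3, 1, -21/10, -7/10)

Orthogonality check:
  u_2 · u_1 = 0 (should be 0)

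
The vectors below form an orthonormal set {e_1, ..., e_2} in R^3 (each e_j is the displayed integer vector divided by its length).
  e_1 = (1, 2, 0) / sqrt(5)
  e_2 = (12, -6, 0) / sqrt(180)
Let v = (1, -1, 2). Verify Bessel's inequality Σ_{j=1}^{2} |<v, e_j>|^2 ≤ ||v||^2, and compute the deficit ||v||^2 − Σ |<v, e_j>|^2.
Σ |<v, e_j>|^2 = 2; ||v||^2 = 6; deficit = 4

Write each e_j = u_j / sqrt(<u_j, u_j>) where u_j is the displayed integer vector. Then <v, e_j> = <v, u_j> / sqrt(<u_j, u_j>), so |<v, e_j>|^2 = <v, u_j>^2 / <u_j, u_j>.
Coefficients: <v, e_1> = -1/sqrt(5), <v, e_2> = 18/sqrt(180).
Square and sum: Σ |<v, e_j>|^2 = 2.
Compute ||v||^2 = v·v = 6.
Deficit = 6 − 2 = 4 ≥ 0, confirming Bessel's inequality. (The deficit equals ||v − Σ <v,e_j> e_j||^2, the squared distance from v to span{e_j}.)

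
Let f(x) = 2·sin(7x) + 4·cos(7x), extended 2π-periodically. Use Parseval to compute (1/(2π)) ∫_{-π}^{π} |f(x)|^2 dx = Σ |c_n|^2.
Σ |c_n|^2 = 10

Expand |f|^2 and use orthogonality of {sin(nx), cos(mx)} on [-π, π]:
  ∫_{-π}^{π} sin(nx)^2 dx = π, ∫ cos(mx)^2 dx = π, and cross terms integrate to 0.
So ∫_{-π}^{π} f(x)^2 dx = 2^2 · π + 4^2 · π = (4 + 16)π.
Divide by 2π: (4 + 16)/2 = 10.
By Parseval, this equals Σ |c_n|^2.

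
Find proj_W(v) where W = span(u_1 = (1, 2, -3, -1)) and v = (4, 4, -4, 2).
proj_W(v) = (22/15, 44/15, -22/5, -22/15)

Set up U = [u_1 | ... | u_1] ∈ R^(4×1). The projector onto W = col(U) is P = U (U^T U)^(-1) U^T.
Compute U^T U =
  [15],
and U^T v = (22).
Solve U^T U · c = U^T v for the coefficients: c = (22/15). The projection is proj_W(v) = U c.
Check: (v - proj_W(v)) · u_1 = 0  (should be 0).
Result: proj_W(v) = (22/15, 44/15, -22/5, -22/15).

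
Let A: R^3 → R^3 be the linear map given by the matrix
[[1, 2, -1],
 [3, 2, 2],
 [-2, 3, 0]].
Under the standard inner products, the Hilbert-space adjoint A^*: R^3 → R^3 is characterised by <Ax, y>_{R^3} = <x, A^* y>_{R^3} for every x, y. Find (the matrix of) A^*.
A^* = A^T =
[[1, 3, -2],
 [2, 2, 3],
 [-1, 2, 0]]

For real matrices with standard dot products, the defining identity <Ax, y> = <x, A^* y> gives (Ax)^T y = x^T (A^*) y, i.e. x^T A^T y = x^T (A^*) y. Since this holds for all x, y, we must have A^* = A^T. Therefore
A^* =
[[1, 3, -2],
 [2, 2, 3],
 [-1, 2, 0]].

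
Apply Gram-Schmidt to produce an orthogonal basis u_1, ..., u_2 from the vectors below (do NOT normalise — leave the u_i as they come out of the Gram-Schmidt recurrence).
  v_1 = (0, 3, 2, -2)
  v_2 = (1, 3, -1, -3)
Orthogonal basis:
  u_1 = (0, 3, 2, -2)
  u_2 = (1, 12/17, -43/17, -25/17)

Apply the Gram-Schmidt recurrence
  u_1 = v_1
  u_i = v_i − Σ_{j<i} ((v_i · u_j) / (u_j · u_j)) · u_j.

Step by step this gives:
  u_1 = (0, 3, 2, -2)
  u_2 = (1, 12/17, -43/17, -25/17)

Orthogonality check:
  u_2 · u_1 = 0 (should be 0)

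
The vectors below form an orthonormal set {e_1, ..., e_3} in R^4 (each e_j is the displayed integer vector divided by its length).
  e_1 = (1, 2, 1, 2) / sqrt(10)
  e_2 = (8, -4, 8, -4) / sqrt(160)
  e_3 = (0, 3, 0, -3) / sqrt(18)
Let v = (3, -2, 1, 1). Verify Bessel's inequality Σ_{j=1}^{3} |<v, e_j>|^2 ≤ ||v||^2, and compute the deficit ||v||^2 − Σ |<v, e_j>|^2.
Σ |<v, e_j>|^2 = 13; ||v||^2 = 15; deficit = 2

Write each e_j = u_j / sqrt(<u_j, u_j>) where u_j is the displayed integer vector. Then <v, e_j> = <v, u_j> / sqrt(<u_j, u_j>), so |<v, e_j>|^2 = <v, u_j>^2 / <u_j, u_j>.
Coefficients: <v, e_1> = 2/sqrt(10), <v, e_2> = 36/sqrt(160), <v, e_3> = -9/sqrt(18).
Square and sum: Σ |<v, e_j>|^2 = 13.
Compute ||v||^2 = v·v = 15.
Deficit = 15 − 13 = 2 ≥ 0, confirming Bessel's inequality. (The deficit equals ||v − Σ <v,e_j> e_j||^2, the squared distance from v to span{e_j}.)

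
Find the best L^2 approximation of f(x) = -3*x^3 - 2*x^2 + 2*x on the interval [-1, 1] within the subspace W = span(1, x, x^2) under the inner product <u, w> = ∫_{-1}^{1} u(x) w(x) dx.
g(x) = -2*x^2 + x/5

The best approximation g ∈ W is the orthogonal projection of f onto W. Writing g = a_0 + a_1 x + a_2 x^2, the coefficients solve the normal equations G · a = b where
  G_{ij} = <φ_i, φ_j> and b_i = <f, φ_i>, with φ_0 = 1, φ_1 = x, φ_2 = x^2.
G =
  [2, 0, 2/3]
  [0, 2/3, 0]
  [2/3, 0, 2/5],
b = (-4/3, 2/15, -4/5).
Solving gives a_0 = 0, a_1 = 1/5, a_2 = -2, so
  g(x) = -2*x^2 + x/5.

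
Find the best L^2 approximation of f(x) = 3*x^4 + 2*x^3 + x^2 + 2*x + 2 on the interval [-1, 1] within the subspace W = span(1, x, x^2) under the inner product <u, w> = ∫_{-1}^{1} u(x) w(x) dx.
g(x) = 25*x^2/7 + 16*x/5 + 61/35

The best approximation g ∈ W is the orthogonal projection of f onto W. Writing g = a_0 + a_1 x + a_2 x^2, the coefficients solve the normal equations G · a = b where
  G_{ij} = <φ_i, φ_j> and b_i = <f, φ_i>, with φ_0 = 1, φ_1 = x, φ_2 = x^2.
G =
  [2, 0, 2/3]
  [0, 2/3, 0]
  [2/3, 0, 2/5],
b = (88/15, 32/15, 272/105).
Solving gives a_0 = 61/35, a_1 = 16/5, a_2 = 25/7, so
  g(x) = 25*x^2/7 + 16*x/5 + 61/35.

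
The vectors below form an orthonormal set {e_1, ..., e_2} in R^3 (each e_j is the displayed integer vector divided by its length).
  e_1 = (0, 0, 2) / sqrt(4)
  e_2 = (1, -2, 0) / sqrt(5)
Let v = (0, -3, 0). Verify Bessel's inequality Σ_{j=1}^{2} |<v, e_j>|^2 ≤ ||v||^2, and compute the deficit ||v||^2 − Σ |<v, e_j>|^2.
Σ |<v, e_j>|^2 = 36/5; ||v||^2 = 9; deficit = 9/5

Write each e_j = u_j / sqrt(<u_j, u_j>) where u_j is the displayed integer vector. Then <v, e_j> = <v, u_j> / sqrt(<u_j, u_j>), so |<v, e_j>|^2 = <v, u_j>^2 / <u_j, u_j>.
Coefficients: <v, e_1> = 0/sqrt(4), <v, e_2> = 6/sqrt(5).
Square and sum: Σ |<v, e_j>|^2 = 36/5.
Compute ||v||^2 = v·v = 9.
Deficit = 9 − 36/5 = 9/5 ≥ 0, confirming Bessel's inequality. (The deficit equals ||v − Σ <v,e_j> e_j||^2, the squared distance from v to span{e_j}.)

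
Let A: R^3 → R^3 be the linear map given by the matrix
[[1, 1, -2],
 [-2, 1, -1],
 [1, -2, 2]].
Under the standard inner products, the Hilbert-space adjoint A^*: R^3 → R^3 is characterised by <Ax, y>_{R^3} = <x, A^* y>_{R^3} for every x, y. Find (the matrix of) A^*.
A^* = A^T =
[[1, -2, 1],
 [1, 1, -2],
 [-2, -1, 2]]

For real matrices with standard dot products, the defining identity <Ax, y> = <x, A^* y> gives (Ax)^T y = x^T (A^*) y, i.e. x^T A^T y = x^T (A^*) y. Since this holds for all x, y, we must have A^* = A^T. Therefore
A^* =
[[1, -2, 1],
 [1, 1, -2],
 [-2, -1, 2]].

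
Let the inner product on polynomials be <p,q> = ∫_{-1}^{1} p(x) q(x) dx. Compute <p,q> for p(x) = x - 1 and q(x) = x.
<p,q> = 2/3

Expand the product: p(x)·q(x) = x^2 - x.
∫_{-1}^{1} of each monomial x^k gives [2/(k+1) if k even, 0 if k odd]. Integrating term-by-term (or equivalently evaluating the antiderivative F(x) = x^3/3 - x^2/2 at the endpoints):
  F(1) − F(−1) = -1/6 − (-5/6) = 2/3.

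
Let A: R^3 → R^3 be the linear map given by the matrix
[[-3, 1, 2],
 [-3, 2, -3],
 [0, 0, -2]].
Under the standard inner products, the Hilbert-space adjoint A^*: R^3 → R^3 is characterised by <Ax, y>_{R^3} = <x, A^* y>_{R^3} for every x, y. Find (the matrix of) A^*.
A^* = A^T =
[[-3, -3, 0],
 [1, 2, 0],
 [2, -3, -2]]

For real matrices with standard dot products, the defining identity <Ax, y> = <x, A^* y> gives (Ax)^T y = x^T (A^*) y, i.e. x^T A^T y = x^T (A^*) y. Since this holds for all x, y, we must have A^* = A^T. Therefore
A^* =
[[-3, -3, 0],
 [1, 2, 0],
 [2, -3, -2]].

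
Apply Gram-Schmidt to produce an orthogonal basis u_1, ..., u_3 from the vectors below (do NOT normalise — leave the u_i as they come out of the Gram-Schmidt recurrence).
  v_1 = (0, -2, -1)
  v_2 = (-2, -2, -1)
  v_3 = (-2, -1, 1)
Orthogonal basis:
  u_1 = (0, -2, -1)
  u_2 = (-2, 0, 0)
  u_3 = (0, -3/5, 6/5)

Apply the Gram-Schmidt recurrence
  u_1 = v_1
  u_i = v_i − Σ_{j<i} ((v_i · u_j) / (u_j · u_j)) · u_j.

Step by step this gives:
  u_1 = (0, -2, -1)
  u_2 = (-2, 0, 0)
  u_3 = (0, -3/5, 6/5)

Orthogonality check:
  u_2 · u_1 = 0 (should be 0)
  u_3 · u_1 = 0 (should be 0)
  u_3 · u_2 = 0 (should be 0)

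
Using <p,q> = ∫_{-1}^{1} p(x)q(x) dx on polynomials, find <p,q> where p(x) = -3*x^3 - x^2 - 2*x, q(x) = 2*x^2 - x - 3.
<p,q> = 56/15

Expand the product: p(x)·q(x) = -6*x^5 + x^4 + 6*x^3 + 5*x^2 + 6*x.
∫_{-1}^{1} of each monomial x^k gives [2/(k+1) if k even, 0 if k odd]. Integrating term-by-term (or equivalently evaluating the antiderivative F(x) = -x^6 + x^5/5 + 3*x^4/2 + 5*x^3/3 + 3*x^2 at the endpoints):
  F(1) − F(−1) = 161/30 − (49/30) = 56/15.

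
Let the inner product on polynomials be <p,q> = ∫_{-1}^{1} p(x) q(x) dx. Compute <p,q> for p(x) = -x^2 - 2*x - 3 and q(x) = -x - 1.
<p,q> = 8

Expand the product: p(x)·q(x) = x^3 + 3*x^2 + 5*x + 3.
∫_{-1}^{1} of each monomial x^k gives [2/(k+1) if k even, 0 if k odd]. Integrating term-by-term (or equivalently evaluating the antiderivative F(x) = x^4/4 + x^3 + 5*x^2/2 + 3*x at the endpoints):
  F(1) − F(−1) = 27/4 − (-5/4) = 8.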